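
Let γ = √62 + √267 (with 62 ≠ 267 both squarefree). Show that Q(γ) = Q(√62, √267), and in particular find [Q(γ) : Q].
[Q(γ) : Q] = 4 (equivalently, Q(γ) = Q(√62, √267))

Obviously Q(γ) ⊆ Q(√62, √267), and [Q(√62, √267):Q] = 4 (since 62, 267 are distinct squarefree integers > 1 with 16554 not a perfect square). To show equality we compute the minimal polynomial of γ. From γ = √62 + √267: γ^2 = 62 + 2√(16554) + 267 = 329 + 2√(16554), so γ^2 - 329 = 2√(16554); squaring, (γ^2 - 329)^2 = 4·16554, i.e. γ^4 - 658γ^2 + 108241 - 66216 = 0, i.e. γ^4 - 658γ^2 + 42025 = 0. So γ is a root of x^4 - 658x^2 + 42025. This polynomial is irreducible over Q: it has no rational root (each ±√62 ± √267 is irrational), and any factorization into two quadratics over Q would force √(16554) ∈ Q (pairing opposite roots) or √62, √267 ∈ Q (other pairings), all impossible. Hence [Q(γ):Q] = 4 = [Q(√62, √267):Q], so Q(γ) = Q(√62, √267).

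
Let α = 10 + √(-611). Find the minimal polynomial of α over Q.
m_α(x) = x^2 - 20x + 711

From α - 10 = √(-611), squaring gives (α - 10)^2 = -611, i.e. α^2 - 20α + 100 = -611, so α^2 - 20α + 711 = 0. The discriminant of x^2 - 20x + 711 is (-20)^2 - 4·(711) = 400 - 2844 = -2444, and 4·(-611) is not a perfect square in Q since -611 is squarefree and ≠ 1. Hence x^2 - 20x + 711 is irreducible over Q and is the minimal polynomial of α.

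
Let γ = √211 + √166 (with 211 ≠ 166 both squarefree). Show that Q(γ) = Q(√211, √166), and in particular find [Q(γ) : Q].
[Q(γ) : Q] = 4 (equivalently, Q(γ) = Q(√211, √166))

Obviously Q(γ) ⊆ Q(√211, √166), and [Q(√211, √166):Q] = 4 (since 211, 166 are distinct squarefree integers > 1 with 35026 not a perfect square). To show equality we compute the minimal polynomial of γ. From γ = √211 + √166: γ^2 = 211 + 2√(35026) + 166 = 377 + 2√(35026), so γ^2 - 377 = 2√(35026); squaring, (γ^2 - 377)^2 = 4·35026, i.e. γ^4 - 754γ^2 + 142129 - 140104 = 0, i.e. γ^4 - 754γ^2 + 2025 = 0. So γ is a root of x^4 - 754x^2 + 2025. This polynomial is irreducible over Q: it has no rational root (each ±√211 ± √166 is irrational), and any factorization into two quadratics over Q would force √(35026) ∈ Q (pairing opposite roots) or √211, √166 ∈ Q (other pairings), all impossible. Hence [Q(γ):Q] = 4 = [Q(√211, √166):Q], so Q(γ) = Q(√211, √166).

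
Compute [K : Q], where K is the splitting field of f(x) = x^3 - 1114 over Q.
[K : Q] = 6

The roots of x^3 - 1114 are ∛1114, ω∛1114, ω^2∛1114 where ω = e^(2πi/3) is a primitive cube root of unity, so K = Q(∛1114, ω). Now [Q(∛1114):Q] = 3 (since 1114 is not a perfect cube, x^3 - 1114 is irreducible) and [Q(ω):Q] = 2. Both 2 and 3 divide [K:Q], and [K:Q] ≤ 3·2 = 6, so [K:Q] = 6. (Equivalently: Q(∛1114) ⊂ R but ω ∉ R, so [K : Q(∛1114)] = 2.)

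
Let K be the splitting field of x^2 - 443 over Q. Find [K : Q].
[K : Q] = 2

f(x) = x^2 - 443 factors as (x - √443)(x + √443). The splitting field is K = Q(√443). Since 443 is squarefree and > 1, it is not a perfect square, so x^2 - 443 is irreducible over Q and [Q(√443) : Q] = 2. Hence [K : Q] = 2.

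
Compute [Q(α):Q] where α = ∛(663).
[Q(α):Q] = 3

The minimal polynomial of α is x^3 - 663, irreducible over Q since 663 is not a perfect cube (so x^3 - 663 has no rational root). Hence [Q(α):Q] = deg(m_α) = 3.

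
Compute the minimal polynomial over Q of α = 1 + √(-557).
m_α(x) = x^2 - 2x + 558

From α - 1 = √(-557), squaring gives (α - 1)^2 = -557, i.e. α^2 - 2α + 1 = -557, so α^2 - 2α + 558 = 0. The discriminant of x^2 - 2x + 558 is (-2)^2 - 4·(558) = 4 - 2232 = -2228, and 4·(-557) is not a perfect square in Q since -557 is squarefree and ≠ 1. Hence x^2 - 2x + 558 is irreducible over Q and is the minimal polynomial of α.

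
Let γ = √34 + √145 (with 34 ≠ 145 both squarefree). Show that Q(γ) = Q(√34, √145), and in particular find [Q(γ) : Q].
[Q(γ) : Q] = 4 (equivalently, Q(γ) = Q(√34, √145))

Obviously Q(γ) ⊆ Q(√34, √145), and [Q(√34, √145):Q] = 4 (since 34, 145 are distinct squarefree integers > 1 with 4930 not a perfect square). To show equality we compute the minimal polynomial of γ. From γ = √34 + √145: γ^2 = 34 + 2√(4930) + 145 = 179 + 2√(4930), so γ^2 - 179 = 2√(4930); squaring, (γ^2 - 179)^2 = 4·4930, i.e. γ^4 - 358γ^2 + 32041 - 19720 = 0, i.e. γ^4 - 358γ^2 + 12321 = 0. So γ is a root of x^4 - 358x^2 + 12321. This polynomial is irreducible over Q: it has no rational root (each ±√34 ± √145 is irrational), and any factorization into two quadratics over Q would force √(4930) ∈ Q (pairing opposite roots) or √34, √145 ∈ Q (other pairings), all impossible. Hence [Q(γ):Q] = 4 = [Q(√34, √145):Q], so Q(γ) = Q(√34, √145).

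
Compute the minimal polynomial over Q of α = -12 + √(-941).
m_α(x) = x^2 + 24x + 1085

From α + 12 = √(-941), squaring gives (α + 12)^2 = -941, i.e. α^2 + 24α + 144 = -941, so α^2 + 24α + 1085 = 0. The discriminant of x^2 + 24x + 1085 is (24)^2 - 4·(1085) = 576 - 4340 = -3764, and 4·(-941) is not a perfect square in Q since -941 is squarefree and ≠ 1. Hence x^2 + 24x + 1085 is irreducible over Q and is the minimal polynomial of α.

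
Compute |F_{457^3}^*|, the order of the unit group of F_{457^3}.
|F_{457^3}^*| = 95443992

F_{457^3} has 457^3 = 95443993 elements; its multiplicative group consists of all nonzero elements, so |F_{457^3}^*| = 95443993 - 1 = 95443992. (It is cyclic since any finite subgroup of the multiplicative group of a field is cyclic.)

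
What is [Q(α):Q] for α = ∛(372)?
[Q(α):Q] = 3

The minimal polynomial of α is x^3 - 372, irreducible over Q since 372 is not a perfect cube (so x^3 - 372 has no rational root). Hence [Q(α):Q] = deg(m_α) = 3.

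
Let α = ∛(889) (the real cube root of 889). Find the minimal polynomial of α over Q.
m_α(x) = x^3 - 889

α satisfies α^3 = 889, so x^3 - 889 annihilates α. By the rational root test, a rational root p/q (in lowest terms) of x^3 - 889 would satisfy p^3 = 889 q^3, forcing q = 1 and p^3 = 889; but 889 is not a perfect cube, contradiction. A monic cubic over Q with no rational root is irreducible (any nontrivial factorization would include a linear factor). Hence x^3 - 889 is the minimal polynomial of α, and in particular [Q(α):Q] = 3.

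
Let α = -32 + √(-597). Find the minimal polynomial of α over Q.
m_α(x) = x^2 + 64x + 1621

From α + 32 = √(-597), squaring gives (α + 32)^2 = -597, i.e. α^2 + 64α + 1024 = -597, so α^2 + 64α + 1621 = 0. The discriminant of x^2 + 64x + 1621 is (64)^2 - 4·(1621) = 4096 - 6484 = -2388, and 4·(-597) is not a perfect square in Q since -597 is squarefree and ≠ 1. Hence x^2 + 64x + 1621 is irreducible over Q and is the minimal polynomial of α.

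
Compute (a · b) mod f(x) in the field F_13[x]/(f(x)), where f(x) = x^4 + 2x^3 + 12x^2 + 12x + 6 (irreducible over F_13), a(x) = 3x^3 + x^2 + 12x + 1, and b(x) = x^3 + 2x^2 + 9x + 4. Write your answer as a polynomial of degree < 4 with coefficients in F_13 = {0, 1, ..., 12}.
a · b ≡ 5x^3 + 9x^2 + 2x + 12 (mod f(x))

Multiply in F_13[x]: a(x)·b(x) = (3x^3 + x^2 + 12x + 1)·(x^3 + 2x^2 + 9x + 4) = 3x^6 + 7x^5 + 2x^4 + 7x^3 + 10x^2 + 5x + 4. This has degree ≥ 4, so divide by f(x) over F_13: 3x^6 + 7x^5 + 2x^4 + 7x^3 + 10x^2 + 5x + 4 = (3x^2 + x + 3)·(x^4 + 2x^3 + 12x^2 + 12x + 6) + (5x^3 + 9x^2 + 2x + 12). Hence a·b ≡ 5x^3 + 9x^2 + 2x + 12 (mod f). (F_13[x]/(f) is a field with 13^4 = 28561 elements since f is irreducible of degree 4.)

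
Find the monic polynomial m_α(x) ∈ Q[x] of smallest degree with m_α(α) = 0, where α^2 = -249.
m_α(x) = x^2 + 249

α satisfies α^2 + 249 = 0, so x^2 + 249 annihilates α. Since d = -249 is squarefree and ≠ 1, it is not a perfect square in Q, so x^2 + 249 has no rational root and is therefore irreducible over Q (a degree-2 polynomial over a field is irreducible iff it has no root). Hence m_α(x) = x^2 + 249.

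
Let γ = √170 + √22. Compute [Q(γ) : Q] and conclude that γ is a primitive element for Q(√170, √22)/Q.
[Q(γ) : Q] = 4 (equivalently, Q(γ) = Q(√170, √22))

Obviously Q(γ) ⊆ Q(√170, √22), and [Q(√170, √22):Q] = 4 (since 170, 22 are distinct squarefree integers > 1 with 3740 not a perfect square). To show equality we compute the minimal polynomial of γ. From γ = √170 + √22: γ^2 = 170 + 2√(3740) + 22 = 192 + 2√(3740), so γ^2 - 192 = 2√(3740); squaring, (γ^2 - 192)^2 = 4·3740, i.e. γ^4 - 384γ^2 + 36864 - 14960 = 0, i.e. γ^4 - 384γ^2 + 21904 = 0. So γ is a root of x^4 - 384x^2 + 21904. This polynomial is irreducible over Q: it has no rational root (each ±√170 ± √22 is irrational), and any factorization into two quadratics over Q would force √(3740) ∈ Q (pairing opposite roots) or √170, √22 ∈ Q (other pairings), all impossible. Hence [Q(γ):Q] = 4 = [Q(√170, √22):Q], so Q(γ) = Q(√170, √22).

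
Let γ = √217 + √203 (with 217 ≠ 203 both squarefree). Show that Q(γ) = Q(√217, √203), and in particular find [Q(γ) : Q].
[Q(γ) : Q] = 4 (equivalently, Q(γ) = Q(√217, √203))

Obviously Q(γ) ⊆ Q(√217, √203), and [Q(√217, √203):Q] = 4 (since 217, 203 are distinct squarefree integers > 1 with 44051 not a perfect square). To show equality we compute the minimal polynomial of γ. From γ = √217 + √203: γ^2 = 217 + 2√(44051) + 203 = 420 + 2√(44051), so γ^2 - 420 = 2√(44051); squaring, (γ^2 - 420)^2 = 4·44051, i.e. γ^4 - 840γ^2 + 176400 - 176204 = 0, i.e. γ^4 - 840γ^2 + 196 = 0. So γ is a root of x^4 - 840x^2 + 196. This polynomial is irreducible over Q: it has no rational root (each ±√217 ± √203 is irrational), and any factorization into two quadratics over Q would force √(44051) ∈ Q (pairing opposite roots) or √217, √203 ∈ Q (other pairings), all impossible. Hence [Q(γ):Q] = 4 = [Q(√217, √203):Q], so Q(γ) = Q(√217, √203).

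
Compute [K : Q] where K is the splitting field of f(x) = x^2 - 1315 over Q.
[K : Q] = 2

f(x) = x^2 - 1315 factors as (x - √1315)(x + √1315). The splitting field is K = Q(√1315). Since 1315 is squarefree and > 1, it is not a perfect square, so x^2 - 1315 is irreducible over Q and [Q(√1315) : Q] = 2. Hence [K : Q] = 2.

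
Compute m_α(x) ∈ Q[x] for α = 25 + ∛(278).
m_α(x) = x^3 - 75x^2 + 1875x - 15903

Set β = α - 25 = ∛(278), so β^3 = 278. Then (α - 25)^3 - 278 = 0, i.e. α is a root of g(x) = (x - 25)^3 - 278 = x^3 - 75x^2 + 1875x - 15903. Since g(x) = h(x - 25) where h(x) = x^3 - 278, and h is irreducible over Q (because 278 is not a perfect cube, so h has no rational root, and a monic cubic with no rational root is irreducible), g is also irreducible (irreducibility is preserved under the substitution x → x - 25). Hence m_α(x) = x^3 - 75x^2 + 1875x - 15903.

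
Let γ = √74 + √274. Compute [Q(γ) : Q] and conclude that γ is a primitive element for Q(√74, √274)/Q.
[Q(γ) : Q] = 4 (equivalently, Q(γ) = Q(√74, √274))

Obviously Q(γ) ⊆ Q(√74, √274), and [Q(√74, √274):Q] = 4 (since 74, 274 are distinct squarefree integers > 1 with 20276 not a perfect square). To show equality we compute the minimal polynomial of γ. From γ = √74 + √274: γ^2 = 74 + 2√(20276) + 274 = 348 + 2√(20276), so γ^2 - 348 = 2√(20276); squaring, (γ^2 - 348)^2 = 4·20276, i.e. γ^4 - 696γ^2 + 121104 - 81104 = 0, i.e. γ^4 - 696γ^2 + 40000 = 0. So γ is a root of x^4 - 696x^2 + 40000. This polynomial is irreducible over Q: it has no rational root (each ±√74 ± √274 is irrational), and any factorization into two quadratics over Q would force √(20276) ∈ Q (pairing opposite roots) or √74, √274 ∈ Q (other pairings), all impossible. Hence [Q(γ):Q] = 4 = [Q(√74, √274):Q], so Q(γ) = Q(√74, √274).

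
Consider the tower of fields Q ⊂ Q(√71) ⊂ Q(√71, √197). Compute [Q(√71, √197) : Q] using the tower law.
[Q(√71, √197) : Q] = 4

[Q(√71):Q] = 2 (min poly x^2 - 71, irreducible since 71 is squarefree > 1). For the top step, suppose √197 ∈ Q(√71), say √197 = c + d√71 with c, d ∈ Q. Squaring: 197 = c^2 + 71d^2 + 2cd√71. Since √71 ∉ Q this forces 2cd = 0. If d = 0 then √197 = c ∈ Q, contradicting 197 squarefree > 1. If c = 0 then 197 = 71d^2, so 71·197 = (71d)^2 is a perfect square in Q — but 71·197 = 13987 is not a perfect square (since 71 and 197 are distinct squarefree integers). Contradiction. Hence √197 ∉ Q(√71), so x^2 - 197 stays irreducible over Q(√71) and [Q(√71, √197) : Q(√71)] = 2. By the tower law, [Q(√71, √197) : Q] = 2 · 2 = 4.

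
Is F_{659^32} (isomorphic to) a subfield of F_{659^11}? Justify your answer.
No: F_{659^32} is not a subfield of F_{659^11}

F_{p^m} embeds in F_{p^n} iff m | n. Here 32 ∤ 11 (since 11 = 0·32 + 11 with remainder 11 ≠ 0), so F_{659^32} is not a subfield of F_{659^11}. Equivalently: if it were, the tower law would give 32 = [F_{659^32}:F_659] dividing [F_{659^11}:F_659] = 11, contradiction.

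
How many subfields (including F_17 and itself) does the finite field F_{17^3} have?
F_{17^3} has 2 subfields

The subfields of F_{p^n} are exactly the fields F_{p^d} for d | n (each is the fixed field of the unique index-d subgroup of Gal(F_{p^n}/F_p) ≅ Z/nZ). The divisors of n = 3 are {1, 3}, giving 2 subfields: F_{17^1}, F_{17^3}.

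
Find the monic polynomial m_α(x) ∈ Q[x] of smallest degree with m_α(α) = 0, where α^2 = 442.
m_α(x) = x^2 - 442

α satisfies α^2 - 442 = 0, so x^2 - 442 annihilates α. Since d = 442 is squarefree and ≠ 1, it is not a perfect square in Q, so x^2 - 442 has no rational root and is therefore irreducible over Q (a degree-2 polynomial over a field is irreducible iff it has no root). Hence m_α(x) = x^2 - 442.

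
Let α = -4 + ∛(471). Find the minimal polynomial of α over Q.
m_α(x) = x^3 + 12x^2 + 48x - 407

Set β = α + 4 = ∛(471), so β^3 = 471. Then (α + 4)^3 - 471 = 0, i.e. α is a root of g(x) = (x + 4)^3 - 471 = x^3 + 12x^2 + 48x - 407. Since g(x) = h(x + 4) where h(x) = x^3 - 471, and h is irreducible over Q (because 471 is not a perfect cube, so h has no rational root, and a monic cubic with no rational root is irreducible), g is also irreducible (irreducibility is preserved under the substitution x → x + 4). Hence m_α(x) = x^3 + 12x^2 + 48x - 407.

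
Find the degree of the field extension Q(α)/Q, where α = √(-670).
[Q(α):Q] = 2

[Q(α):Q] equals the degree of the minimal polynomial of α. Here α^2 = -670 and x^2 + 670 is irreducible (d = -670 is squarefree, ≠ 1, hence not a square), so deg(m_α) = 2. Thus [Q(α):Q] = 2.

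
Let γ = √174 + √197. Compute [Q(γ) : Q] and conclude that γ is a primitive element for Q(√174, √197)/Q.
[Q(γ) : Q] = 4 (equivalently, Q(γ) = Q(√174, √197))

Obviously Q(γ) ⊆ Q(√174, √197), and [Q(√174, √197):Q] = 4 (since 174, 197 are distinct squarefree integers > 1 with 34278 not a perfect square). To show equality we compute the minimal polynomial of γ. From γ = √174 + √197: γ^2 = 174 + 2√(34278) + 197 = 371 + 2√(34278), so γ^2 - 371 = 2√(34278); squaring, (γ^2 - 371)^2 = 4·34278, i.e. γ^4 - 742γ^2 + 137641 - 137112 = 0, i.e. γ^4 - 742γ^2 + 529 = 0. So γ is a root of x^4 - 742x^2 + 529. This polynomial is irreducible over Q: it has no rational root (each ±√174 ± √197 is irrational), and any factorization into two quadratics over Q would force √(34278) ∈ Q (pairing opposite roots) or √174, √197 ∈ Q (other pairings), all impossible. Hence [Q(γ):Q] = 4 = [Q(√174, √197):Q], so Q(γ) = Q(√174, √197).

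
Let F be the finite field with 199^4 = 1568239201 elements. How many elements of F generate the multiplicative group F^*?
There are φ(1568239200) = 380160000 primitive elements

F_q^* is cyclic of order q - 1 = 1568239200. A cyclic group of order m has exactly φ(m) generators. Here m = 1568239200 = 2^5 · 3^2 · 5^2 · 11 · 19801, so the number of primitive elements is φ(1568239200) = 380160000.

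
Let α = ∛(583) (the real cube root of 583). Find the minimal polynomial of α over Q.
m_α(x) = x^3 - 583

α satisfies α^3 = 583, so x^3 - 583 annihilates α. By the rational root test, a rational root p/q (in lowest terms) of x^3 - 583 would satisfy p^3 = 583 q^3, forcing q = 1 and p^3 = 583; but 583 is not a perfect cube, contradiction. A monic cubic over Q with no rational root is irreducible (any nontrivial factorization would include a linear factor). Hence x^3 - 583 is the minimal polynomial of α, and in particular [Q(α):Q] = 3.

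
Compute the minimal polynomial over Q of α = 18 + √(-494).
m_α(x) = x^2 - 36x + 818

From α - 18 = √(-494), squaring gives (α - 18)^2 = -494, i.e. α^2 - 36α + 324 = -494, so α^2 - 36α + 818 = 0. The discriminant of x^2 - 36x + 818 is (-36)^2 - 4·(818) = 1296 - 3272 = -1976, and 4·(-494) is not a perfect square in Q since -494 is squarefree and ≠ 1. Hence x^2 - 36x + 818 is irreducible over Q and is the minimal polynomial of α.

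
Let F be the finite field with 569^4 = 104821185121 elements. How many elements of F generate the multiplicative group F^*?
There are φ(104821185120) = 26108006400 primitive elements

F_q^* is cyclic of order q - 1 = 104821185120. A cyclic group of order m has exactly φ(m) generators. Here m = 104821185120 = 2^5 · 3 · 5 · 19 · 71 · 161881, so the number of primitive elements is φ(104821185120) = 26108006400.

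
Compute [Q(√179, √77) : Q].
[Q(√179, √77) : Q] = 4

[Q(√179):Q] = 2 (min poly x^2 - 179, irreducible since 179 is squarefree > 1). For the top step, suppose √77 ∈ Q(√179), say √77 = c + d√179 with c, d ∈ Q. Squaring: 77 = c^2 + 179d^2 + 2cd√179. Since √179 ∉ Q this forces 2cd = 0. If d = 0 then √77 = c ∈ Q, contradicting 77 squarefree > 1. If c = 0 then 77 = 179d^2, so 179·77 = (179d)^2 is a perfect square in Q — but 179·77 = 13783 is not a perfect square (since 179 and 77 are distinct squarefree integers). Contradiction. Hence √77 ∉ Q(√179), so x^2 - 77 stays irreducible over Q(√179) and [Q(√179, √77) : Q(√179)] = 2. By the tower law, [Q(√179, √77) : Q] = 2 · 2 = 4.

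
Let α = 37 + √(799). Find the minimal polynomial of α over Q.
m_α(x) = x^2 - 74x + 570

From α - 37 = √(799), squaring gives (α - 37)^2 = 799, i.e. α^2 - 74α + 1369 = 799, so α^2 - 74α + 570 = 0. The discriminant of x^2 - 74x + 570 is (-74)^2 - 4·(570) = 5476 - 2280 = 3196, and 4·(799) is not a perfect square in Q since 799 is squarefree and ≠ 1. Hence x^2 - 74x + 570 is irreducible over Q and is the minimal polynomial of α.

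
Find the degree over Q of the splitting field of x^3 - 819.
[K : Q] = 6

The roots of x^3 - 819 are ∛819, ω∛819, ω^2∛819 where ω = e^(2πi/3) is a primitive cube root of unity, so K = Q(∛819, ω). Now [Q(∛819):Q] = 3 (since 819 is not a perfect cube, x^3 - 819 is irreducible) and [Q(ω):Q] = 2. Both 2 and 3 divide [K:Q], and [K:Q] ≤ 3·2 = 6, so [K:Q] = 6. (Equivalently: Q(∛819) ⊂ R but ω ∉ R, so [K : Q(∛819)] = 2.)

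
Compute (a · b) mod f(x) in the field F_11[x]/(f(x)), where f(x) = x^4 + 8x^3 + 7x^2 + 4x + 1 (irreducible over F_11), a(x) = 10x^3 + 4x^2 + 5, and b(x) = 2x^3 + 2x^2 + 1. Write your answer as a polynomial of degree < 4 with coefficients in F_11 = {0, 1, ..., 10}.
a · b ≡ 6x^3 + 5x^2 + 5 (mod f(x))

Multiply in F_11[x]: a(x)·b(x) = (10x^3 + 4x^2 + 5)·(2x^3 + 2x^2 + 1) = 9x^6 + 6x^5 + 8x^4 + 9x^3 + 3x^2 + 5. This has degree ≥ 4, so divide by f(x) over F_11: 9x^6 + 6x^5 + 8x^4 + 9x^3 + 3x^2 + 5 = (9x^2)·(x^4 + 8x^3 + 7x^2 + 4x + 1) + (6x^3 + 5x^2 + 5). Hence a·b ≡ 6x^3 + 5x^2 + 5 (mod f). (F_11[x]/(f) is a field with 11^4 = 14641 elements since f is irreducible of degree 4.)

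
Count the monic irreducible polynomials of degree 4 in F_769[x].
There are 87426810240 monic irreducible polynomials of degree 4 over F_769

Each element of F_{769^4} that lies in no proper subfield is a root of exactly one monic irreducible of degree 4 over F_769, and each such polynomial has 4 distinct roots in F_{769^4}. By Möbius inversion the count is N_769(4) = (1/4) Σ_{d|4} μ(4/d) · 769^d = (1/4)(μ(4)·769^1 + μ(2)·769^2 + μ(1)·769^4) = 349707240960/4 = 87426810240.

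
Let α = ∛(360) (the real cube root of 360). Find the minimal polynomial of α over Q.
m_α(x) = x^3 - 360

α satisfies α^3 = 360, so x^3 - 360 annihilates α. By the rational root test, a rational root p/q (in lowest terms) of x^3 - 360 would satisfy p^3 = 360 q^3, forcing q = 1 and p^3 = 360; but 360 is not a perfect cube, contradiction. A monic cubic over Q with no rational root is irreducible (any nontrivial factorization would include a linear factor). Hence x^3 - 360 is the minimal polynomial of α, and in particular [Q(α):Q] = 3.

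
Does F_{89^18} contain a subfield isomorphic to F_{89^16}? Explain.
No: F_{89^16} is not a subfield of F_{89^18}

F_{p^m} embeds in F_{p^n} iff m | n. Here 16 ∤ 18 (since 18 = 1·16 + 2 with remainder 2 ≠ 0), so F_{89^16} is not a subfield of F_{89^18}. Equivalently: if it were, the tower law would give 16 = [F_{89^16}:F_89] dividing [F_{89^18}:F_89] = 18, contradiction.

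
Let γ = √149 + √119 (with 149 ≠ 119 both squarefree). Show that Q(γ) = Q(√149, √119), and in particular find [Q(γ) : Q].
[Q(γ) : Q] = 4 (equivalently, Q(γ) = Q(√149, √119))

Obviously Q(γ) ⊆ Q(√149, √119), and [Q(√149, √119):Q] = 4 (since 149, 119 are distinct squarefree integers > 1 with 17731 not a perfect square). To show equality we compute the minimal polynomial of γ. From γ = √149 + √119: γ^2 = 149 + 2√(17731) + 119 = 268 + 2√(17731), so γ^2 - 268 = 2√(17731); squaring, (γ^2 - 268)^2 = 4·17731, i.e. γ^4 - 536γ^2 + 71824 - 70924 = 0, i.e. γ^4 - 536γ^2 + 900 = 0. So γ is a root of x^4 - 536x^2 + 900. This polynomial is irreducible over Q: it has no rational root (each ±√149 ± √119 is irrational), and any factorization into two quadratics over Q would force √(17731) ∈ Q (pairing opposite roots) or √149, √119 ∈ Q (other pairings), all impossible. Hence [Q(γ):Q] = 4 = [Q(√149, √119):Q], so Q(γ) = Q(√149, √119).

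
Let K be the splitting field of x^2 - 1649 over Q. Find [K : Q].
[K : Q] = 2

f(x) = x^2 - 1649 factors as (x - √1649)(x + √1649). The splitting field is K = Q(√1649). Since 1649 is squarefree and > 1, it is not a perfect square, so x^2 - 1649 is irreducible over Q and [Q(√1649) : Q] = 2. Hence [K : Q] = 2.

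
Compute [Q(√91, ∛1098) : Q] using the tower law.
[Q(√91, ∛1098) : Q] = 6

Let L = Q(√91, ∛1098). Since Q(√91) ⊂ L and [Q(√91):Q] = 2, the tower law gives 2 | [L:Q]. Likewise Q(∛1098) ⊂ L with [Q(∛1098):Q] = 3 (because 1098 is not a perfect cube), so 3 | [L:Q]. As gcd(2,3) = 1, [L:Q] is divisible by 6. Conversely L is generated over Q by √91 and ∛1098, so [L:Q] ≤ 2·3 = 6. Therefore [Q(√91, ∛1098) : Q] = 6.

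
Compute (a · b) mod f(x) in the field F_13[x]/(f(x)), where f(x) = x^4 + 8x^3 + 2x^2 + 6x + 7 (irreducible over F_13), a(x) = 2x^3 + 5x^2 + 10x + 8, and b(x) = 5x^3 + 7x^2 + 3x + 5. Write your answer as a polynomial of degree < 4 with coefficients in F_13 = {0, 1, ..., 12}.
a · b ≡ 7x^3 + 9x^2 + 8x + 3 (mod f(x))

Multiply in F_13[x]: a(x)·b(x) = (2x^3 + 5x^2 + 10x + 8)·(5x^3 + 7x^2 + 3x + 5) = 10x^6 + 5x^3 + 7x^2 + 9x + 1. This has degree ≥ 4, so divide by f(x) over F_13: 10x^6 + 5x^3 + 7x^2 + 9x + 1 = (10x^2 + 11x + 9)·(x^4 + 8x^3 + 2x^2 + 6x + 7) + (7x^3 + 9x^2 + 8x + 3). Hence a·b ≡ 7x^3 + 9x^2 + 8x + 3 (mod f). (F_13[x]/(f) is a field with 13^4 = 28561 elements since f is irreducible of degree 4.)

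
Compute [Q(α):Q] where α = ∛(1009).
[Q(α):Q] = 3

The minimal polynomial of α is x^3 - 1009, irreducible over Q since 1009 is not a perfect cube (so x^3 - 1009 has no rational root). Hence [Q(α):Q] = deg(m_α) = 3.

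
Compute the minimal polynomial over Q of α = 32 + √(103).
m_α(x) = x^2 - 64x + 921

From α - 32 = √(103), squaring gives (α - 32)^2 = 103, i.e. α^2 - 64α + 1024 = 103, so α^2 - 64α + 921 = 0. The discriminant of x^2 - 64x + 921 is (-64)^2 - 4·(921) = 4096 - 3684 = 412, and 4·(103) is not a perfect square in Q since 103 is squarefree and ≠ 1. Hence x^2 - 64x + 921 is irreducible over Q and is the minimal polynomial of α.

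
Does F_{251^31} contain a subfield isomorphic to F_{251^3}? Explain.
No: F_{251^3} is not a subfield of F_{251^31}

F_{p^m} embeds in F_{p^n} iff m | n. Here 3 ∤ 31 (since 31 = 10·3 + 1 with remainder 1 ≠ 0), so F_{251^3} is not a subfield of F_{251^31}. Equivalently: if it were, the tower law would give 3 = [F_{251^3}:F_251] dividing [F_{251^31}:F_251] = 31, contradiction.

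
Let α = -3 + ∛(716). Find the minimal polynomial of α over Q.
m_α(x) = x^3 + 9x^2 + 27x - 689

Set β = α + 3 = ∛(716), so β^3 = 716. Then (α + 3)^3 - 716 = 0, i.e. α is a root of g(x) = (x + 3)^3 - 716 = x^3 + 9x^2 + 27x - 689. Since g(x) = h(x + 3) where h(x) = x^3 - 716, and h is irreducible over Q (because 716 is not a perfect cube, so h has no rational root, and a monic cubic with no rational root is irreducible), g is also irreducible (irreducibility is preserved under the substitution x → x + 3). Hence m_α(x) = x^3 + 9x^2 + 27x - 689.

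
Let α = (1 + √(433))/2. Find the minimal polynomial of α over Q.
m_α(x) = x^2 - x - 108

From 2α - 1 = √(433), squaring gives (2α - 1)^2 = 433, i.e. 4α^2 - 4α + 1 = 433, so α^2 - α + (1 - 433)/4 = 0. Since 433 ≡ 1 (mod 4), (1 - 433)/4 = -108 ∈ Z. The polynomial x^2 - x - 108 has discriminant 1 - 4·(-108) = 433, which is not a perfect square in Q (d = 433 is squarefree and ≠ 1), so x^2 - x - 108 is irreducible over Q. It is the minimal polynomial of α.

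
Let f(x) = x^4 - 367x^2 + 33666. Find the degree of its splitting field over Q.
[K : Q] = 4

Solving the quadratic in x^2: x^2 = (367 ± √(367^2 - 4·33666))/2 = (367 ± √25)/2 = (367 ± 5)/2, giving x^2 = 186 or x^2 = 181. So f(x) = (x^2 - 186)(x^2 - 181) and the roots of f are ±√186, ±√181. Hence the splitting field is K = Q(√186, √181). Since 186 and 181 are distinct squarefree integers > 1, their product 33666 is not a perfect square, so √181 ∉ Q(√186). By the tower law [K:Q] = [Q(√186,√181):Q(√186)] · [Q(√186):Q] = 2 · 2 = 4.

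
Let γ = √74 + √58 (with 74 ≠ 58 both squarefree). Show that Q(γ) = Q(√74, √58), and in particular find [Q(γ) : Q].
[Q(γ) : Q] = 4 (equivalently, Q(γ) = Q(√74, √58))

Obviously Q(γ) ⊆ Q(√74, √58), and [Q(√74, √58):Q] = 4 (since 74, 58 are distinct squarefree integers > 1 with 4292 not a perfect square). To show equality we compute the minimal polynomial of γ. From γ = √74 + √58: γ^2 = 74 + 2√(4292) + 58 = 132 + 2√(4292), so γ^2 - 132 = 2√(4292); squaring, (γ^2 - 132)^2 = 4·4292, i.e. γ^4 - 264γ^2 + 17424 - 17168 = 0, i.e. γ^4 - 264γ^2 + 256 = 0. So γ is a root of x^4 - 264x^2 + 256. This polynomial is irreducible over Q: it has no rational root (each ±√74 ± √58 is irrational), and any factorization into two quadratics over Q would force √(4292) ∈ Q (pairing opposite roots) or √74, √58 ∈ Q (other pairings), all impossible. Hence [Q(γ):Q] = 4 = [Q(√74, √58):Q], so Q(γ) = Q(√74, √58).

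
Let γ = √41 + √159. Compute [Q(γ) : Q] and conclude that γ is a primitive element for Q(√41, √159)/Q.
[Q(γ) : Q] = 4 (equivalently, Q(γ) = Q(√41, √159))

Obviously Q(γ) ⊆ Q(√41, √159), and [Q(√41, √159):Q] = 4 (since 41, 159 are distinct squarefree integers > 1 with 6519 not a perfect square). To show equality we compute the minimal polynomial of γ. From γ = √41 + √159: γ^2 = 41 + 2√(6519) + 159 = 200 + 2√(6519), so γ^2 - 200 = 2√(6519); squaring, (γ^2 - 200)^2 = 4·6519, i.e. γ^4 - 400γ^2 + 40000 - 26076 = 0, i.e. γ^4 - 400γ^2 + 13924 = 0. So γ is a root of x^4 - 400x^2 + 13924. This polynomial is irreducible over Q: it has no rational root (each ±√41 ± √159 is irrational), and any factorization into two quadratics over Q would force √(6519) ∈ Q (pairing opposite roots) or √41, √159 ∈ Q (other pairings), all impossible. Hence [Q(γ):Q] = 4 = [Q(√41, √159):Q], so Q(γ) = Q(√41, √159).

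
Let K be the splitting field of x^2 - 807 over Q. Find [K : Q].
[K : Q] = 2

f(x) = x^2 - 807 factors as (x - √807)(x + √807). The splitting field is K = Q(√807). Since 807 is squarefree and > 1, it is not a perfect square, so x^2 - 807 is irreducible over Q and [Q(√807) : Q] = 2. Hence [K : Q] = 2.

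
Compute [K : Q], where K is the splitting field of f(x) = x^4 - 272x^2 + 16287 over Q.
[K : Q] = 4

Solving the quadratic in x^2: x^2 = (272 ± √(272^2 - 4·16287))/2 = (272 ± √8836)/2 = (272 ± 94)/2, giving x^2 = 183 or x^2 = 89. So f(x) = (x^2 - 183)(x^2 - 89) and the roots of f are ±√183, ±√89. Hence the splitting field is K = Q(√183, √89). Since 183 and 89 are distinct squarefree integers > 1, their product 16287 is not a perfect square, so √89 ∉ Q(√183). By the tower law [K:Q] = [Q(√183,√89):Q(√183)] · [Q(√183):Q] = 2 · 2 = 4.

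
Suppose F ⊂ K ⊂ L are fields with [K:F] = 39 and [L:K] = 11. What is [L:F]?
[L:F] = 429

The tower law says that for any tower of field extensions F ⊂ K ⊂ L with finite degrees, [L:F] = [L:K] · [K:F]. Here this gives [L:F] = 11 · 39 = 429.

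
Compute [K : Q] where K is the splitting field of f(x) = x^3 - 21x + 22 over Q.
[K : Q] = 6

By the rational root test, any rational root of the monic integer polynomial f(x) = x^3 - 21x + 22 must be an integer dividing the constant term 22, i.e. one of ±{1, 2, 11, 22}. Evaluating: f(1) = 2, f(-1) = 42, f(2) = -12, f(-2) = 56, f(11) = 1122, f(-11) = -1078, f(22) = 10208, f(-22) = -10164; none is 0, so f has no rational root and is therefore irreducible over Q (a cubic with no linear factor over a field is irreducible). For an irreducible cubic, the Galois group is A_3 or S_3 according as the discriminant disc(f) = -4a^3 - 27b^2 = -4·(-21)^3 - 27·(22)^2 = 23976 is or is not a square in Q. Here disc(f) = 23976 is not a perfect square in Q, so the Galois group of f over Q is not contained in A_3 and must be all of S_3. The splitting field has degree |S_3| = 6 over Q, so [K : Q] = 6.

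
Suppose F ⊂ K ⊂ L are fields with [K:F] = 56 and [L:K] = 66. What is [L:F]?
[L:F] = 3696

The tower law says that for any tower of field extensions F ⊂ K ⊂ L with finite degrees, [L:F] = [L:K] · [K:F]. Here this gives [L:F] = 66 · 56 = 3696.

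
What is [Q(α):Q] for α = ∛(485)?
[Q(α):Q] = 3

The minimal polynomial of α is x^3 - 485, irreducible over Q since 485 is not a perfect cube (so x^3 - 485 has no rational root). Hence [Q(α):Q] = deg(m_α) = 3.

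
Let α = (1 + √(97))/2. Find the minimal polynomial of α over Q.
m_α(x) = x^2 - x - 24

From 2α - 1 = √(97), squaring gives (2α - 1)^2 = 97, i.e. 4α^2 - 4α + 1 = 97, so α^2 - α + (1 - 97)/4 = 0. Since 97 ≡ 1 (mod 4), (1 - 97)/4 = -24 ∈ Z. The polynomial x^2 - x - 24 has discriminant 1 - 4·(-24) = 97, which is not a perfect square in Q (d = 97 is squarefree and ≠ 1), so x^2 - x - 24 is irreducible over Q. It is the minimal polynomial of α.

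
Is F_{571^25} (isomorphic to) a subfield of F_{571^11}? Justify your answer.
No: F_{571^25} is not a subfield of F_{571^11}

F_{p^m} embeds in F_{p^n} iff m | n. Here 25 ∤ 11 (since 11 = 0·25 + 11 with remainder 11 ≠ 0), so F_{571^25} is not a subfield of F_{571^11}. Equivalently: if it were, the tower law would give 25 = [F_{571^25}:F_571] dividing [F_{571^11}:F_571] = 11, contradiction.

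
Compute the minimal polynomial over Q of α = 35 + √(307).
m_α(x) = x^2 - 70x + 918

From α - 35 = √(307), squaring gives (α - 35)^2 = 307, i.e. α^2 - 70α + 1225 = 307, so α^2 - 70α + 918 = 0. The discriminant of x^2 - 70x + 918 is (-70)^2 - 4·(918) = 4900 - 3672 = 1228, and 4·(307) is not a perfect square in Q since 307 is squarefree and ≠ 1. Hence x^2 - 70x + 918 is irreducible over Q and is the minimal polynomial of α.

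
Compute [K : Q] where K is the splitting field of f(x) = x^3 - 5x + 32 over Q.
[K : Q] = 6

By the rational root test, any rational root of the monic integer polynomial f(x) = x^3 - 5x + 32 must be an integer dividing the constant term 32, i.e. one of ±{1, 2, 4, 8, 16, 32}. Evaluating: f(1) = 28, f(-1) = 36, f(2) = 30, f(-2) = 34, f(4) = 76, f(-4) = -12, f(8) = 504, f(-8) = -440, f(16) = 4048, f(-16) = -3984, f(32) = 32640, f(-32) = -32576; none is 0, so f has no rational root and is therefore irreducible over Q (a cubic with no linear factor over a field is irreducible). For an irreducible cubic, the Galois group is A_3 or S_3 according as the discriminant disc(f) = -4a^3 - 27b^2 = -4·(-5)^3 - 27·(32)^2 = -27148 is or is not a square in Q. Here disc(f) = -27148 is not a perfect square in Q, so the Galois group of f over Q is not contained in A_3 and must be all of S_3. The splitting field has degree |S_3| = 6 over Q, so [K : Q] = 6.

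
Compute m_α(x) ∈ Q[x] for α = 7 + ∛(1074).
m_α(x) = x^3 - 21x^2 + 147x - 1417

Set β = α - 7 = ∛(1074), so β^3 = 1074. Then (α - 7)^3 - 1074 = 0, i.e. α is a root of g(x) = (x - 7)^3 - 1074 = x^3 - 21x^2 + 147x - 1417. Since g(x) = h(x - 7) where h(x) = x^3 - 1074, and h is irreducible over Q (because 1074 is not a perfect cube, so h has no rational root, and a monic cubic with no rational root is irreducible), g is also irreducible (irreducibility is preserved under the substitution x → x - 7). Hence m_α(x) = x^3 - 21x^2 + 147x - 1417.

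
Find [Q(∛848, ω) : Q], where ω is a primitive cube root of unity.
[Q(∛848, ω) : Q] = 6

[Q(∛848):Q] = 3 (min poly x^3 - 848, irreducible since 848 is not a perfect cube). [Q(ω):Q] = 2 (min poly x^2 + x + 1). Since Q(∛848) ⊂ R and ω ∉ R, we have ω ∉ Q(∛848), so x^2 + x + 1 remains irreducible over Q(∛848) and [Q(∛848, ω) : Q(∛848)] = 2. By the tower law, [Q(∛848, ω) : Q] = 3 · 2 = 6. (In fact Q(∛848, ω) is the splitting field of x^3 - 848 over Q.)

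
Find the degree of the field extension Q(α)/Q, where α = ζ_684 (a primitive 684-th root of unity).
[Q(α):Q] = 216

The minimal polynomial of ζ_684 over Q is the 684-th cyclotomic polynomial Φ_684(x), which is irreducible over Q and has degree φ(684) = 216. Hence [Q(α):Q] = φ(684) = 216.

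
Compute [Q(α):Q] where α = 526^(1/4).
[Q(α):Q] = 4

α is a root of x^4 - 526. By Eisenstein's criterion at the prime p = 2 (which divides the constant term 526 but p^2 = 4 does not, since 526 is squarefree), x^4 - 526 is irreducible over Q. Hence [Q(α):Q] = 4.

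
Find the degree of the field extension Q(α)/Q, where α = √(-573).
[Q(α):Q] = 2

[Q(α):Q] equals the degree of the minimal polynomial of α. Here α^2 = -573 and x^2 + 573 is irreducible (d = -573 is squarefree, ≠ 1, hence not a square), so deg(m_α) = 2. Thus [Q(α):Q] = 2.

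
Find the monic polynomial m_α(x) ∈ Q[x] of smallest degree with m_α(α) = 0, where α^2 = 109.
m_α(x) = x^2 - 109

α satisfies α^2 - 109 = 0, so x^2 - 109 annihilates α. Since d = 109 is squarefree and ≠ 1, it is not a perfect square in Q, so x^2 - 109 has no rational root and is therefore irreducible over Q (a degree-2 polynomial over a field is irreducible iff it has no root). Hence m_α(x) = x^2 - 109.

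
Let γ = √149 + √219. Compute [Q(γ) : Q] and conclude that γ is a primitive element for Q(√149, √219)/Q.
[Q(γ) : Q] = 4 (equivalently, Q(γ) = Q(√149, √219))

Obviously Q(γ) ⊆ Q(√149, √219), and [Q(√149, √219):Q] = 4 (since 149, 219 are distinct squarefree integers > 1 with 32631 not a perfect square). To show equality we compute the minimal polynomial of γ. From γ = √149 + √219: γ^2 = 149 + 2√(32631) + 219 = 368 + 2√(32631), so γ^2 - 368 = 2√(32631); squaring, (γ^2 - 368)^2 = 4·32631, i.e. γ^4 - 736γ^2 + 135424 - 130524 = 0, i.e. γ^4 - 736γ^2 + 4900 = 0. So γ is a root of x^4 - 736x^2 + 4900. This polynomial is irreducible over Q: it has no rational root (each ±√149 ± √219 is irrational), and any factorization into two quadratics over Q would force √(32631) ∈ Q (pairing opposite roots) or √149, √219 ∈ Q (other pairings), all impossible. Hence [Q(γ):Q] = 4 = [Q(√149, √219):Q], so Q(γ) = Q(√149, √219).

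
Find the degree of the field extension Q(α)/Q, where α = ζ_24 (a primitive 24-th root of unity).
[Q(α):Q] = 8

The minimal polynomial of ζ_24 over Q is the 24-th cyclotomic polynomial Φ_24(x), which is irreducible over Q and has degree φ(24) = 8. Hence [Q(α):Q] = φ(24) = 8.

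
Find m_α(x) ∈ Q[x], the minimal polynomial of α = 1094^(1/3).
m_α(x) = x^3 - 1094

α satisfies α^3 = 1094, so x^3 - 1094 annihilates α. By the rational root test, a rational root p/q (in lowest terms) of x^3 - 1094 would satisfy p^3 = 1094 q^3, forcing q = 1 and p^3 = 1094; but 1094 is not a perfect cube, contradiction. A monic cubic over Q with no rational root is irreducible (any nontrivial factorization would include a linear factor). Hence x^3 - 1094 is the minimal polynomial of α, and in particular [Q(α):Q] = 3.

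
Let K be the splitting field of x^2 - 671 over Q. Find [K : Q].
[K : Q] = 2

f(x) = x^2 - 671 factors as (x - √671)(x + √671). The splitting field is K = Q(√671). Since 671 is squarefree and > 1, it is not a perfect square, so x^2 - 671 is irreducible over Q and [Q(√671) : Q] = 2. Hence [K : Q] = 2.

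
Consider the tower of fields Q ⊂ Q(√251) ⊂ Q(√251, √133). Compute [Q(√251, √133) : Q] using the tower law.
[Q(√251, √133) : Q] = 4

[Q(√251):Q] = 2 (min poly x^2 - 251, irreducible since 251 is squarefree > 1). For the top step, suppose √133 ∈ Q(√251), say √133 = c + d√251 with c, d ∈ Q. Squaring: 133 = c^2 + 251d^2 + 2cd√251. Since √251 ∉ Q this forces 2cd = 0. If d = 0 then √133 = c ∈ Q, contradicting 133 squarefree > 1. If c = 0 then 133 = 251d^2, so 251·133 = (251d)^2 is a perfect square in Q — but 251·133 = 33383 is not a perfect square (since 251 and 133 are distinct squarefree integers). Contradiction. Hence √133 ∉ Q(√251), so x^2 - 133 stays irreducible over Q(√251) and [Q(√251, √133) : Q(√251)] = 2. By the tower law, [Q(√251, √133) : Q] = 2 · 2 = 4.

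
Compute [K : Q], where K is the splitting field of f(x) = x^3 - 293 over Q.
[K : Q] = 6

The roots of x^3 - 293 are ∛293, ω∛293, ω^2∛293 where ω = e^(2πi/3) is a primitive cube root of unity, so K = Q(∛293, ω). Now [Q(∛293):Q] = 3 (since 293 is not a perfect cube, x^3 - 293 is irreducible) and [Q(ω):Q] = 2. Both 2 and 3 divide [K:Q], and [K:Q] ≤ 3·2 = 6, so [K:Q] = 6. (Equivalently: Q(∛293) ⊂ R but ω ∉ R, so [K : Q(∛293)] = 2.)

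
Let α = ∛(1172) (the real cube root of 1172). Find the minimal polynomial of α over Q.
m_α(x) = x^3 - 1172

α satisfies α^3 = 1172, so x^3 - 1172 annihilates α. By the rational root test, a rational root p/q (in lowest terms) of x^3 - 1172 would satisfy p^3 = 1172 q^3, forcing q = 1 and p^3 = 1172; but 1172 is not a perfect cube, contradiction. A monic cubic over Q with no rational root is irreducible (any nontrivial factorization would include a linear factor). Hence x^3 - 1172 is the minimal polynomial of α, and in particular [Q(α):Q] = 3.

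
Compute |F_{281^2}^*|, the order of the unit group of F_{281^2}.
|F_{281^2}^*| = 78960

F_{281^2} has 281^2 = 78961 elements; its multiplicative group consists of all nonzero elements, so |F_{281^2}^*| = 78961 - 1 = 78960. (It is cyclic since any finite subgroup of the multiplicative group of a field is cyclic.)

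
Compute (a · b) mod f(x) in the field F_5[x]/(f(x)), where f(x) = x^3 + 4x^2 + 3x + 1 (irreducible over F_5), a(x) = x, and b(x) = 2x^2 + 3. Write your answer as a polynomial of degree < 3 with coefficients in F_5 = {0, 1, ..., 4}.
a · b ≡ 2x^2 + 2x + 3 (mod f(x))

Multiply in F_5[x]: a(x)·b(x) = (x)·(2x^2 + 3) = 2x^3 + 3x. This has degree ≥ 3, so divide by f(x) over F_5: 2x^3 + 3x = (2)·(x^3 + 4x^2 + 3x + 1) + (2x^2 + 2x + 3). Hence a·b ≡ 2x^2 + 2x + 3 (mod f). (F_5[x]/(f) is a field with 5^3 = 125 elements since f is irreducible of degree 3.)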